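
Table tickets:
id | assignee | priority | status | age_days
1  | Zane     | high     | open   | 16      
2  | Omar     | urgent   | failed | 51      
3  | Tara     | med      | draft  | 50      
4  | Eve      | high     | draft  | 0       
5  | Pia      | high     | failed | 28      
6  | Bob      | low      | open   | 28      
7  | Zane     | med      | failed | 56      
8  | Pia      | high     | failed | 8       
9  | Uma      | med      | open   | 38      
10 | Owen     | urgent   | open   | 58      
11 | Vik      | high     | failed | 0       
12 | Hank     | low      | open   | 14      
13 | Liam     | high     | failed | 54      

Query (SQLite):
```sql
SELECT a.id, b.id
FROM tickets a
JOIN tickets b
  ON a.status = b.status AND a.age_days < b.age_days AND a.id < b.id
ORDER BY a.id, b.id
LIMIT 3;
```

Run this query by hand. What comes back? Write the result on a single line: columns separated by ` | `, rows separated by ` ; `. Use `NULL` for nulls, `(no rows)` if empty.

1 | 6 ; 1 | 9 ; 1 | 10

Pairs (a,b) with same status, a.age_days < b.age_days, a.id < b.id.
status groups: draft:{3,4} failed:{2,5,7,8,11,13} open:{1,6,9,10,12}
Ordered by (a.id, b.id); first 3.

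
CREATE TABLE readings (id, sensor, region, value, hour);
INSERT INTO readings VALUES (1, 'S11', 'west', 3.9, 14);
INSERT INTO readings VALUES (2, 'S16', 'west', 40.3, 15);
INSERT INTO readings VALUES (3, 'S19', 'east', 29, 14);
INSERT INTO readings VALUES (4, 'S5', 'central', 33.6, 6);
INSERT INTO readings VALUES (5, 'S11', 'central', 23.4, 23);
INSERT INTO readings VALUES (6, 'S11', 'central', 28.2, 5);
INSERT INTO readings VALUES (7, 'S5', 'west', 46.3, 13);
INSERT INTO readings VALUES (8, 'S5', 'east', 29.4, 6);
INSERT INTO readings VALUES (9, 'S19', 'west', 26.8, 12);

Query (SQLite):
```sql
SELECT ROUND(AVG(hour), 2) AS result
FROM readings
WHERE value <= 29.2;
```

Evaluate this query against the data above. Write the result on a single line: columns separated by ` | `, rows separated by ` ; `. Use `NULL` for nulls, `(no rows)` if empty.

13.6

Rows where value <= 29.2 → hour values: [14, 14, 23, 5, 12].
AVG = 68 / 5 (rounded to 2 dp).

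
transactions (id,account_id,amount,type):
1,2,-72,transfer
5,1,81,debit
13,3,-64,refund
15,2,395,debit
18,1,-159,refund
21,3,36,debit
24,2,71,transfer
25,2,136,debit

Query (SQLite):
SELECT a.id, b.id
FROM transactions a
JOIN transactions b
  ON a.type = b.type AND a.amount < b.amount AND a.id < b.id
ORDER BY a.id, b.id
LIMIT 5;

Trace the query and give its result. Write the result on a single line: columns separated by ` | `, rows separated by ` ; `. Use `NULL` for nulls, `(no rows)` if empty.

Pairs (a,b) with same type, a.amount < b.amount, a.id < b.id.
type groups: debit:{5,15,21,25} refund:{13,18} transfer:{1,24}
Ordered by (a.id, b.id); first 5.

1 | 24 ; 5 | 15 ; 5 | 25 ; 21 | 25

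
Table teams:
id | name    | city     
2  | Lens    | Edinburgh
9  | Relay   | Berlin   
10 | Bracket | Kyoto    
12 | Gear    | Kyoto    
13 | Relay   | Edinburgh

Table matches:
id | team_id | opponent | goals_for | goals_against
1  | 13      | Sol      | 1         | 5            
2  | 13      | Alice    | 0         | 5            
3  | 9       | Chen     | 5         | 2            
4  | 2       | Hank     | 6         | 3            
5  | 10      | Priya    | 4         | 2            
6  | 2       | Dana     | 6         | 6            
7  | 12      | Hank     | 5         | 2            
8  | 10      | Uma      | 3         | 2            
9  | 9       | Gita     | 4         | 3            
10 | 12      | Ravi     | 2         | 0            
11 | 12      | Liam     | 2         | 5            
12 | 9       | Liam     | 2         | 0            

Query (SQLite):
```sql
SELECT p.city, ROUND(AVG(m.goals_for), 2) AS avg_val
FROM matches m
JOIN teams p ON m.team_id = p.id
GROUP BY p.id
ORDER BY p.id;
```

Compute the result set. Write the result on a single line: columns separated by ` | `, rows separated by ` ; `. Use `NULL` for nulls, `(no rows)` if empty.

Join each matches row to its teams via team_id.
Group joined rows by teams.id; compute ROUND(AVG(m.goals_for), 2) per group.
  2: ids {4, 6} → ROUND(AVG(m.goals_for), 2)=6
  9: ids {3, 9, 12} → ROUND(AVG(m.goals_for), 2)=3.67
  10: ids {5, 8} → ROUND(AVG(m.goals_for), 2)=3.5
  12: ids {7, 10, 11} → ROUND(AVG(m.goals_for), 2)=3
  13: ids {1, 2} → ROUND(AVG(m.goals_for), 2)=0.5

Edinburgh | 6 ; Berlin | 3.67 ; Kyoto | 3.5 ; Kyoto | 3 ; Edinburgh | 0.5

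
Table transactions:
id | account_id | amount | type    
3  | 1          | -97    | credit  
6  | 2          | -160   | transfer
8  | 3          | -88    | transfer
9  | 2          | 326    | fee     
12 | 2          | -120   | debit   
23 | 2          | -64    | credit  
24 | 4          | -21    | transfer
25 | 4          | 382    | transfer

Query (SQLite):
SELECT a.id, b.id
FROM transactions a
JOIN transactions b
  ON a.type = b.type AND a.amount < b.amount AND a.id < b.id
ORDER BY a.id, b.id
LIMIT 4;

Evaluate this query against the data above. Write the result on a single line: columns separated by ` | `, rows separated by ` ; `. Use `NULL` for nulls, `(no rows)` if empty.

Pairs (a,b) with same type, a.amount < b.amount, a.id < b.id.
type groups: credit:{3,23} debit:{12} fee:{9} transfer:{6,8,24,25}
Ordered by (a.id, b.id); first 4.

3 | 23 ; 6 | 8 ; 6 | 24 ; 6 | 25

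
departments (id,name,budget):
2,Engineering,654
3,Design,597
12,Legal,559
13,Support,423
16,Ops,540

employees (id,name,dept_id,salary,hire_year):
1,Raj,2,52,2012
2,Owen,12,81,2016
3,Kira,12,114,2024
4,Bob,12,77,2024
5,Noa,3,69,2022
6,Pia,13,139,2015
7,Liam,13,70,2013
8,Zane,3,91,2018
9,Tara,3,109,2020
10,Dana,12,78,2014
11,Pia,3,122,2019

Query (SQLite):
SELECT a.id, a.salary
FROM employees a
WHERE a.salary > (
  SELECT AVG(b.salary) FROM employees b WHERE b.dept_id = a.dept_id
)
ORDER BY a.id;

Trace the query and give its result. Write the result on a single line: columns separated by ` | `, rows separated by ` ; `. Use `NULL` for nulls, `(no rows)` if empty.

3 | 114 ; 6 | 139 ; 9 | 109 ; 11 | 122

For each employees row a, compute AVG(salary) over rows sharing a.dept_id.
Keep row a if a.salary > that per-group AVG.
  dept_id=2: AVG(salary) = 52.0
  dept_id=3: AVG(salary) = 97.75
  dept_id=12: AVG(salary) = 87.5
  dept_id=13: AVG(salary) = 104.5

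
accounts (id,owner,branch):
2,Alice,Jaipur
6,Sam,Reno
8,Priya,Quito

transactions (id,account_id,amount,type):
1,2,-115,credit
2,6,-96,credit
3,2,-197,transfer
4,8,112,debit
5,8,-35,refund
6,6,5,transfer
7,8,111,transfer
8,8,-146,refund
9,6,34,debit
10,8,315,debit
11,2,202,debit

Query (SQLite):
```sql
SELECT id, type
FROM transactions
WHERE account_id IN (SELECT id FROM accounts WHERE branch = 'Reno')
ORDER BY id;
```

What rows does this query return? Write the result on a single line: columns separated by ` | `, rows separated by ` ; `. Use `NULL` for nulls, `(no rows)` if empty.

Inner query: accounts.id where branch = 'Reno'.
Outer: keep transactions rows whose account_id is in that set.
Inner query → {6}

2 | credit ; 6 | transfer ; 9 | debit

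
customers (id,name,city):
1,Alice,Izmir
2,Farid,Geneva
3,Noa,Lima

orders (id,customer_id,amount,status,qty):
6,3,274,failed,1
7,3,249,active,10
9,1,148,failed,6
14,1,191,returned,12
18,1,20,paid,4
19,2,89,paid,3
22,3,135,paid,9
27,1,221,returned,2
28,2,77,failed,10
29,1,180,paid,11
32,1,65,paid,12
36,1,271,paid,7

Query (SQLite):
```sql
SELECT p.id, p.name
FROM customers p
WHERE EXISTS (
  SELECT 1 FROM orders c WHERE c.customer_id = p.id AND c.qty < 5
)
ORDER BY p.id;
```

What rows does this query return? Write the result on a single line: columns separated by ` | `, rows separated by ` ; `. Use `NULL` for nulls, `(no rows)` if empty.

For each customers row, check whether any orders with matching customer_id has qty < 5.
Keep rows where that is true.

1 | Alice ; 2 | Farid ; 3 | Noa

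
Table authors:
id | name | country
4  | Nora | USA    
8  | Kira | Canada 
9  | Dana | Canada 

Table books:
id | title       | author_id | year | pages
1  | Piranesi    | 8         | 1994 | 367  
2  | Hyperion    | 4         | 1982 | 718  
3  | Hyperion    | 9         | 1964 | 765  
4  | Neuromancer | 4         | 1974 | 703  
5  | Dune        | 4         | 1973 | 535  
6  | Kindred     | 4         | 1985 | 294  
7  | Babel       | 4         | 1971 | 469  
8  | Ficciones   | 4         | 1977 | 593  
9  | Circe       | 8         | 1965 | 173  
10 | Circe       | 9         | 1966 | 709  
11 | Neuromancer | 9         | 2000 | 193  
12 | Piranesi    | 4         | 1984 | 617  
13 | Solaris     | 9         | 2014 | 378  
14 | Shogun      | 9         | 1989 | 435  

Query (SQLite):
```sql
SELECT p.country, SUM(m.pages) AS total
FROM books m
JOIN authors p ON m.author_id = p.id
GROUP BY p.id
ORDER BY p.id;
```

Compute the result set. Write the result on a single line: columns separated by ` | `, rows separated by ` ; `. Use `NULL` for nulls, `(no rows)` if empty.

USA | 3929 ; Canada | 540 ; Canada | 2480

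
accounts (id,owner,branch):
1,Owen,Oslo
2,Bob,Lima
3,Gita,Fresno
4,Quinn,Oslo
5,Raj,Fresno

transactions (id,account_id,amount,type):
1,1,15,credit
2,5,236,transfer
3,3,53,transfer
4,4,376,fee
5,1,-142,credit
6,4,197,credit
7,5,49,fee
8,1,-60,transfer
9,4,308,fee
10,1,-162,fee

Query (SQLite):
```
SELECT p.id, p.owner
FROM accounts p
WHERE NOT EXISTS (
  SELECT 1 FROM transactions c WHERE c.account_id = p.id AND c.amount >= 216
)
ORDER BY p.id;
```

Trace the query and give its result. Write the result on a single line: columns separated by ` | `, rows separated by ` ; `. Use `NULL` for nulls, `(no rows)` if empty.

For each accounts row, check whether any transactions with matching account_id has amount >= 216.
Keep rows where that is false.

1 | Owen ; 2 | Bob ; 3 | Gita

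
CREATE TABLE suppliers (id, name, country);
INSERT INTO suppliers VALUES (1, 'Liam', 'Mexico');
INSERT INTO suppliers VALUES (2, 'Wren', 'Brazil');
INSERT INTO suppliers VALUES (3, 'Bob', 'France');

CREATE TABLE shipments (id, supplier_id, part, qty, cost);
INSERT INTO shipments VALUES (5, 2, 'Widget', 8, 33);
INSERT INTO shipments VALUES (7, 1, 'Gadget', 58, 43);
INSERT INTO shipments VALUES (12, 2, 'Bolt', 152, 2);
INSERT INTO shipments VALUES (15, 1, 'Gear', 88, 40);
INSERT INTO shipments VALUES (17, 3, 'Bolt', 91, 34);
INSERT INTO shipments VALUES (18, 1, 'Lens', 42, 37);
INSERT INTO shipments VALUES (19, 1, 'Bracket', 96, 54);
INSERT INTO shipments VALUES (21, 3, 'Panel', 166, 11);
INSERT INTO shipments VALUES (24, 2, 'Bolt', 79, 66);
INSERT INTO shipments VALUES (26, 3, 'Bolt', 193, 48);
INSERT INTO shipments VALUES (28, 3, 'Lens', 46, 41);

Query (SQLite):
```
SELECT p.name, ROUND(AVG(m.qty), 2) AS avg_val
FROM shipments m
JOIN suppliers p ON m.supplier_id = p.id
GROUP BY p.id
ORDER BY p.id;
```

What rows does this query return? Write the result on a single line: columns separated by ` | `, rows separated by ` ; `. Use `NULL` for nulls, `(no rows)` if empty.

Liam | 71 ; Wren | 79.67 ; Bob | 124

Join each shipments row to its suppliers via supplier_id.
Group joined rows by suppliers.id; compute ROUND(AVG(m.qty), 2) per group.
  1: ids {7, 15, 18, 19} → ROUND(AVG(m.qty), 2)=71
  2: ids {5, 12, 24} → ROUND(AVG(m.qty), 2)=79.67
  3: ids {17, 21, 26, 28} → ROUND(AVG(m.qty), 2)=124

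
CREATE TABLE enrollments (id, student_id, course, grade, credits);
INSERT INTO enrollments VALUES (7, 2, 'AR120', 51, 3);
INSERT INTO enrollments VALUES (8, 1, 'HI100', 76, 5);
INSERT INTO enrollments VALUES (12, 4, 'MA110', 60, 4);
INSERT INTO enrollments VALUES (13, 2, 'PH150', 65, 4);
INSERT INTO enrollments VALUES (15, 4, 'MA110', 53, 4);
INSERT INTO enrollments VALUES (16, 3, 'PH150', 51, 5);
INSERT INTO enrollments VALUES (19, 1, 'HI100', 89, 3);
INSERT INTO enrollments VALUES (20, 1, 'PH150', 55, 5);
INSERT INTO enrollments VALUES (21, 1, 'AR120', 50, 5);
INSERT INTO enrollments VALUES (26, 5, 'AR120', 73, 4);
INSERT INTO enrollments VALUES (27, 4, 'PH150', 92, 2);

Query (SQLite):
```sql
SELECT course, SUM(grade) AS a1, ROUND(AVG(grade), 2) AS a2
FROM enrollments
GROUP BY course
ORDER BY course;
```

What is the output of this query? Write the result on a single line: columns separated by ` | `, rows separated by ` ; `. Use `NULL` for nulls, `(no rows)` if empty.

AR120 | 174 | 58 ; HI100 | 165 | 82.5 ; MA110 | 113 | 56.5 ; PH150 | 263 | 65.75

Group enrollments by course.
Per group compute: SUM(grade), ROUND(AVG(grade), 2).
  AR120: ids {7, 21, 26} → SUM(grade)=174, ROUND(AVG(grade), 2)=58
  HI100: ids {8, 19} → SUM(grade)=165, ROUND(AVG(grade), 2)=82.5
  MA110: ids {12, 15} → SUM(grade)=113, ROUND(AVG(grade), 2)=56.5
  PH150: ids {13, 16, 20, 27} → SUM(grade)=263, ROUND(AVG(grade), 2)=65.75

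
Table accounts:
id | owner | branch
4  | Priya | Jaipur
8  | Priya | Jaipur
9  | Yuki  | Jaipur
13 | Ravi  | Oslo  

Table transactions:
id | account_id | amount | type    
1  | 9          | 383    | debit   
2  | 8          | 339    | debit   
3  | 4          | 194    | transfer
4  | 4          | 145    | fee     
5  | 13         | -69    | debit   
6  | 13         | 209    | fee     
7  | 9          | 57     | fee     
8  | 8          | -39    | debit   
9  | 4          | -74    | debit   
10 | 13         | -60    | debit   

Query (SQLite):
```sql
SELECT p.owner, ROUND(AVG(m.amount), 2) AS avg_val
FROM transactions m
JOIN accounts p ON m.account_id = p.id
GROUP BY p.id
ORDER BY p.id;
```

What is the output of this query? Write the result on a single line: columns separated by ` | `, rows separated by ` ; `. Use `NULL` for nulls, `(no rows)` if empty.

Join each transactions row to its accounts via account_id.
Group joined rows by accounts.id; compute ROUND(AVG(m.amount), 2) per group.
  4: ids {3, 4, 9} → ROUND(AVG(m.amount), 2)=88.33
  8: ids {2, 8} → ROUND(AVG(m.amount), 2)=150
  9: ids {1, 7} → ROUND(AVG(m.amount), 2)=220
  13: ids {5, 6, 10} → ROUND(AVG(m.amount), 2)=26.67

Priya | 88.33 ; Priya | 150 ; Yuki | 220 ; Ravi | 26.67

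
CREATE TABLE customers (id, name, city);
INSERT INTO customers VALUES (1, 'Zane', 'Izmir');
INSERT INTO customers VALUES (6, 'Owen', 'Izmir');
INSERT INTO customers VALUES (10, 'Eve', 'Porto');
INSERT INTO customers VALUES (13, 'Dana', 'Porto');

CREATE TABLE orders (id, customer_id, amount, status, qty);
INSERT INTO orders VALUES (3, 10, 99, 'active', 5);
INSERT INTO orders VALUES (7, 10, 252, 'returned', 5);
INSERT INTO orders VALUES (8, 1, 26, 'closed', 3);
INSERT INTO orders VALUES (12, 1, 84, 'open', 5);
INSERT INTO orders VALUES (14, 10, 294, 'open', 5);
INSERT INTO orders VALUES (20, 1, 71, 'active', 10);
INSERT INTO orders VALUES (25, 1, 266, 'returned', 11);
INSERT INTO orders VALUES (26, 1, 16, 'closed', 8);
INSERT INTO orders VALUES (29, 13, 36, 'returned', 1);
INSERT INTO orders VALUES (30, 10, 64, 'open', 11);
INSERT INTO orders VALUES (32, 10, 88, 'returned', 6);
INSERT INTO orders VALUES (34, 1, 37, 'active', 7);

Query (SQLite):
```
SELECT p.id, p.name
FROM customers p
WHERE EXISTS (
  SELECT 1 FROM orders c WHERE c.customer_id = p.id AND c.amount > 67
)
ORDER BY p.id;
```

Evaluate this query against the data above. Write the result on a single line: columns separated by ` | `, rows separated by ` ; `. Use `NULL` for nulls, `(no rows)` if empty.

1 | Zane ; 10 | Eve

For each customers row, check whether any orders with matching customer_id has amount > 67.
Keep rows where that is true.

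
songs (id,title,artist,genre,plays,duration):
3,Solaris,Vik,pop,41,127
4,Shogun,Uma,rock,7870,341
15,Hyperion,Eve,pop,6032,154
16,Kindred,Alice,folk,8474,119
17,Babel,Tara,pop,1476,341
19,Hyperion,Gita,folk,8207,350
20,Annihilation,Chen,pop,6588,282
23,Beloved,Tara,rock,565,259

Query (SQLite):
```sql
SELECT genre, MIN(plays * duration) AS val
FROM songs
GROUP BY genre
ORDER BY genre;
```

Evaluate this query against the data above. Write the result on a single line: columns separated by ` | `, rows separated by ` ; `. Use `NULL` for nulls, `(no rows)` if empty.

folk | 1008406 ; pop | 5207 ; rock | 146335

For each row compute plays * duration.
Group by genre; take MIN of the expression per group.
  folk: ids {16, 19} → MIN(plays * duration)=1008406
  pop: ids {3, 15, 17, 20} → MIN(plays * duration)=5207
  rock: ids {4, 23} → MIN(plays * duration)=146335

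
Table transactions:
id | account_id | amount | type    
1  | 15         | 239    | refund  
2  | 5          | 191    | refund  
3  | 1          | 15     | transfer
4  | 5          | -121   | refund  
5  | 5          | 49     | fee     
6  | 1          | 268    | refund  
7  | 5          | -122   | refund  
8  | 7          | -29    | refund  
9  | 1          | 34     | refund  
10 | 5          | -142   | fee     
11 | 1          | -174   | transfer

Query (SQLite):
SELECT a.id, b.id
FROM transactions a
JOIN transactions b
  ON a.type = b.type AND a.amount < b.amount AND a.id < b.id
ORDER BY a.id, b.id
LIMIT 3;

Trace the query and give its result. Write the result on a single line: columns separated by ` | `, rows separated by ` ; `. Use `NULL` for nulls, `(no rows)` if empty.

1 | 6 ; 2 | 6 ; 4 | 6

Pairs (a,b) with same type, a.amount < b.amount, a.id < b.id.
type groups: fee:{5,10} refund:{1,2,4,6,7,8,9} transfer:{3,11}
Ordered by (a.id, b.id); first 3.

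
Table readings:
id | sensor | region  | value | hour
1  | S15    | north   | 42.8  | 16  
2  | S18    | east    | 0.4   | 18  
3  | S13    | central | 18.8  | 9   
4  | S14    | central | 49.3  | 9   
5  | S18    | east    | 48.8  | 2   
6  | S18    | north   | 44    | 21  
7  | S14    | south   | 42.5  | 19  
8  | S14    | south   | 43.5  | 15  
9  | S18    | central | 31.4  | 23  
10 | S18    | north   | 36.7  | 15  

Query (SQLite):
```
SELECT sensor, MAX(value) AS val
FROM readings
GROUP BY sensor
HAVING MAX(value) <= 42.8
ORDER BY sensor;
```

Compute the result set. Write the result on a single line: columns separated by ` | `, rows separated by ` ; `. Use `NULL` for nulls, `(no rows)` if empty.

S13 | 18.8 ; S15 | 42.8

Partition readings by sensor; compute MAX(value) within each group.
HAVING: keep groups where MAX(value) <= 42.8.
  S13: ids {3} → MAX(value)=18.8
  S14: ids {4, 7, 8} → MAX(value)=49.3
  S15: ids {1} → MAX(value)=42.8
  S18: ids {2, 5, 6, 9, 10} → MAX(value)=48.8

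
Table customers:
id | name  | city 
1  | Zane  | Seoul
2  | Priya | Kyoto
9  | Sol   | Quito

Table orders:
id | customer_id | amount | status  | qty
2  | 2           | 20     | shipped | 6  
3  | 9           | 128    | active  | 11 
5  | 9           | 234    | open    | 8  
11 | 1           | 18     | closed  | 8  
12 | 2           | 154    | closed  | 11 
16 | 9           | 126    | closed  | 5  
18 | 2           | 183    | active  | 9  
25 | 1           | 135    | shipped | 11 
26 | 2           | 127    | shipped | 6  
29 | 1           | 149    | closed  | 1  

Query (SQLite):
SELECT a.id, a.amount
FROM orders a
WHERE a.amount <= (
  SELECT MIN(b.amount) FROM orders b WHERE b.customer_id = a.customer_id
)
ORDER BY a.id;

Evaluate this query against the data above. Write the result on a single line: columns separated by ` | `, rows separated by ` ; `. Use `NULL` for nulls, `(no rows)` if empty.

For each orders row a, compute MIN(amount) over rows sharing a.customer_id.
Keep row a if a.amount <= that per-group MIN.
  customer_id=1: MIN(amount) = 18
  customer_id=2: MIN(amount) = 20
  customer_id=9: MIN(amount) = 126

2 | 20 ; 11 | 18 ; 16 | 126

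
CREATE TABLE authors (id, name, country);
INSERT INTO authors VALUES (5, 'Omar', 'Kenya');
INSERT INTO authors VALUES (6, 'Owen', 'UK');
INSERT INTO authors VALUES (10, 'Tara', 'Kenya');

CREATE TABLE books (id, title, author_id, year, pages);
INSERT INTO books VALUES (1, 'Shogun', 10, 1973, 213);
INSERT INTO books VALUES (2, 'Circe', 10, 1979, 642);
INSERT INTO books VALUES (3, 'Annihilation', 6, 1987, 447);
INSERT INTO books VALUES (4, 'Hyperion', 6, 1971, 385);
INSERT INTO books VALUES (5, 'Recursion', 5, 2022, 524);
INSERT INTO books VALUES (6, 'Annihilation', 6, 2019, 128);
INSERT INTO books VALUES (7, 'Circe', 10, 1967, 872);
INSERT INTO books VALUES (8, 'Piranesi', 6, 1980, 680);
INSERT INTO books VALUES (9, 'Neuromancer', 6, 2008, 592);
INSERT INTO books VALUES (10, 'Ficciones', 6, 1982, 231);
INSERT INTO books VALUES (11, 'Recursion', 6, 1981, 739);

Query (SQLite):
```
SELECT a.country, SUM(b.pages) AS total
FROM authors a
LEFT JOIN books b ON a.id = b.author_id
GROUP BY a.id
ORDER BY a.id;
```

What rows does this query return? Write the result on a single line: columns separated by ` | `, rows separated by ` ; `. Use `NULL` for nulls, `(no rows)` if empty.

Kenya | 524 ; UK | 3202 ; Kenya | 1727

LEFT JOIN keeps every authors row; unmatched ones get NULL for books columns.
Group by authors.id and compute SUM(b.pages). SUM over an all-NULL group is NULL.
  5: ids {5} → SUM(b.pages)=524
  6: ids {3, 4, 6, 8, 9, 10, 11} → SUM(b.pages)=3202
  10: ids {1, 2, 7} → SUM(b.pages)=1727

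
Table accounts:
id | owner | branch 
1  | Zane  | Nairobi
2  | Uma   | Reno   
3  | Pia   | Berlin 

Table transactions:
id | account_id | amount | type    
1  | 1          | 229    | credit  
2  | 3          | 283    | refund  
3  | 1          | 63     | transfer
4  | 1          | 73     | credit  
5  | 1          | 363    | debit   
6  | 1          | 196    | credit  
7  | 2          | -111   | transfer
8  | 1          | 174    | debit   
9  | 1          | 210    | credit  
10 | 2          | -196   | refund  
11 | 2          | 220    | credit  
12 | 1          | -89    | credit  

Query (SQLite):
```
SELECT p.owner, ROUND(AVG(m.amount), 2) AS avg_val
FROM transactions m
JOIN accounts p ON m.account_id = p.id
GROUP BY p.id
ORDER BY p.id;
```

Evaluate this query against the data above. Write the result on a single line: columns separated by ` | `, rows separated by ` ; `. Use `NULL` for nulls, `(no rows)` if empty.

Zane | 152.38 ; Uma | -29 ; Pia | 283

Join each transactions row to its accounts via account_id.
Group joined rows by accounts.id; compute ROUND(AVG(m.amount), 2) per group.
  1: ids {1, 3, 4, 5, 6, 8, 9, 12} → ROUND(AVG(m.amount), 2)=152.38
  2: ids {7, 10, 11} → ROUND(AVG(m.amount), 2)=-29
  3: ids {2} → ROUND(AVG(m.amount), 2)=283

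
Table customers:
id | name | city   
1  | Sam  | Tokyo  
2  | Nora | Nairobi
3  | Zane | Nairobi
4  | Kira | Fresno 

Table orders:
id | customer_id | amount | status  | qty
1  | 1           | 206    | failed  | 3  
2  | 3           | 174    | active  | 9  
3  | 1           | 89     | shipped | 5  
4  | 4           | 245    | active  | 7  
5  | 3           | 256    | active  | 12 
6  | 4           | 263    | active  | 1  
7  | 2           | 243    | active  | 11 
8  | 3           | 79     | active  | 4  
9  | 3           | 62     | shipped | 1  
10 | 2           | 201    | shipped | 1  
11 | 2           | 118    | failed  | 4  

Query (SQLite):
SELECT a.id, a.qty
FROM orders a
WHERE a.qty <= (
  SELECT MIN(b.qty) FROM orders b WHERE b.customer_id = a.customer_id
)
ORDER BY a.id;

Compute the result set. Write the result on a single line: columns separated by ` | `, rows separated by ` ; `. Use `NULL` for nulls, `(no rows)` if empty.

1 | 3 ; 6 | 1 ; 9 | 1 ; 10 | 1

For each orders row a, compute MIN(qty) over rows sharing a.customer_id.
Keep row a if a.qty <= that per-group MIN.
  customer_id=1: MIN(qty) = 3
  customer_id=2: MIN(qty) = 1
  customer_id=3: MIN(qty) = 1
  customer_id=4: MIN(qty) = 1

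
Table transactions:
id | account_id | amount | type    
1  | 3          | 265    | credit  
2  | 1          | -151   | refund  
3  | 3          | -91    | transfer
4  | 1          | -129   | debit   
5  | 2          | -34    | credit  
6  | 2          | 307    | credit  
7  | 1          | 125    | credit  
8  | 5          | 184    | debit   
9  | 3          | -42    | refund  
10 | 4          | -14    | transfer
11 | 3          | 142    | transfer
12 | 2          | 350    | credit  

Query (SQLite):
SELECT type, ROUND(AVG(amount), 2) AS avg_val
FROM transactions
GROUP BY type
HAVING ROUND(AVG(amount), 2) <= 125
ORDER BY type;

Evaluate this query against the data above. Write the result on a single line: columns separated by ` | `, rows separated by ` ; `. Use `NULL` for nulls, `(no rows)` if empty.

Partition transactions by type; compute ROUND(AVG(amount), 2) within each group.
HAVING: keep groups where ROUND(AVG(amount), 2) <= 125.
  credit: ids {1, 5, 6, 7, 12} → ROUND(AVG(amount), 2)=202.6
  debit: ids {4, 8} → ROUND(AVG(amount), 2)=27.5
  refund: ids {2, 9} → ROUND(AVG(amount), 2)=-96.5
  transfer: ids {3, 10, 11} → ROUND(AVG(amount), 2)=12.33

debit | 27.5 ; refund | -96.5 ; transfer | 12.33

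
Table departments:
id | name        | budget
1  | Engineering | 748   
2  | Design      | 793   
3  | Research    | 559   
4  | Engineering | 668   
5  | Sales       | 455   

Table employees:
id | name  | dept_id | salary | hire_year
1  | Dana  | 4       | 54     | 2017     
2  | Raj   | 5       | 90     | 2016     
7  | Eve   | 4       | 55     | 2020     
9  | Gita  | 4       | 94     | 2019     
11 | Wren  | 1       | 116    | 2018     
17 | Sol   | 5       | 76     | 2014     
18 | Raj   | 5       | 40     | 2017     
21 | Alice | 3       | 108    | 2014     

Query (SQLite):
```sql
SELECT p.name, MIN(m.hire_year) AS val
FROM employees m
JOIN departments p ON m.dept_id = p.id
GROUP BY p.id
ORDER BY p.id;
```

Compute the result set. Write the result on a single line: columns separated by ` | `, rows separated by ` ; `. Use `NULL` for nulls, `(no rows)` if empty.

Engineering | 2018 ; Research | 2014 ; Engineering | 2017 ; Sales | 2014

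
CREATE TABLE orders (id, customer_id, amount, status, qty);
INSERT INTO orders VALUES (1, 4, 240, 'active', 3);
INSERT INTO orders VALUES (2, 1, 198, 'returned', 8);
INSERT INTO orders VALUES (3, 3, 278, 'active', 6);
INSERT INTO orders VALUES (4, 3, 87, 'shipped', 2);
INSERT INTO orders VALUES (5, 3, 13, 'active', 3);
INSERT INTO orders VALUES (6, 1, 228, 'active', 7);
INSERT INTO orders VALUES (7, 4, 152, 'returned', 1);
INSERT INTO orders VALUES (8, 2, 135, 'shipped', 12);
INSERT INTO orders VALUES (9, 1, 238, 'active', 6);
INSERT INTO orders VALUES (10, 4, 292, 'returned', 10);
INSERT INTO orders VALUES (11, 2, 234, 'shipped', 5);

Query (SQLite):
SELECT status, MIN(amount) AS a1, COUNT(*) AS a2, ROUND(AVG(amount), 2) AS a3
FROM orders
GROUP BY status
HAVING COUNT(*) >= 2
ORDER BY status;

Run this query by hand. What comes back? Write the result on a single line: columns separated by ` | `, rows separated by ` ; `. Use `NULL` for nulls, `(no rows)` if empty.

Group orders by status.
Per group compute: MIN(amount), COUNT(*), ROUND(AVG(amount), 2).
HAVING: drop groups with fewer than 2 rows.
  active: ids {1, 3, 5, 6, 9} → MIN(amount)=13, COUNT(*)=5, ROUND(AVG(amount), 2)=199.4
  returned: ids {2, 7, 10} → MIN(amount)=152, COUNT(*)=3, ROUND(AVG(amount), 2)=214
  shipped: ids {4, 8, 11} → MIN(amount)=87, COUNT(*)=3, ROUND(AVG(amount), 2)=152

active | 13 | 5 | 199.4 ; returned | 152 | 3 | 214 ; shipped | 87 | 3 | 152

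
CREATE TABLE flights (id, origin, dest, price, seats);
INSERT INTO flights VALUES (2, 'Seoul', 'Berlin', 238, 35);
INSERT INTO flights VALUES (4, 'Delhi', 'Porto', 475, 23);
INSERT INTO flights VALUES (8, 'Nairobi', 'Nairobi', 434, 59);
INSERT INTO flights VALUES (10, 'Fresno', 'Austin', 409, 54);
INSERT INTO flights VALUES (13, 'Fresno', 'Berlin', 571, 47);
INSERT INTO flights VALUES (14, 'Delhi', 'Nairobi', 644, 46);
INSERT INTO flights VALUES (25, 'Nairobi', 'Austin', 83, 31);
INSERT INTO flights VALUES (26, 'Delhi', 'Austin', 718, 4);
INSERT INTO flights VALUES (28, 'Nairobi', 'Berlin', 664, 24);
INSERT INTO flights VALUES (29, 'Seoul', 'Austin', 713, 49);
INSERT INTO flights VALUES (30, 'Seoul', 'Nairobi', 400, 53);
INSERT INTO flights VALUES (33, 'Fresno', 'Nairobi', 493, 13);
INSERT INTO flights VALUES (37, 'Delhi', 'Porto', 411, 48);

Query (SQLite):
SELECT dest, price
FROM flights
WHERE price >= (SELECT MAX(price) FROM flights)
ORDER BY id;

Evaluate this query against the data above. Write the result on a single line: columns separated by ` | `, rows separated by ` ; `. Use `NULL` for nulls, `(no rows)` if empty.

Scalar subquery: MAX(price) over all flights rows = 718.
Keep rows where price >= that value.

Austin | 718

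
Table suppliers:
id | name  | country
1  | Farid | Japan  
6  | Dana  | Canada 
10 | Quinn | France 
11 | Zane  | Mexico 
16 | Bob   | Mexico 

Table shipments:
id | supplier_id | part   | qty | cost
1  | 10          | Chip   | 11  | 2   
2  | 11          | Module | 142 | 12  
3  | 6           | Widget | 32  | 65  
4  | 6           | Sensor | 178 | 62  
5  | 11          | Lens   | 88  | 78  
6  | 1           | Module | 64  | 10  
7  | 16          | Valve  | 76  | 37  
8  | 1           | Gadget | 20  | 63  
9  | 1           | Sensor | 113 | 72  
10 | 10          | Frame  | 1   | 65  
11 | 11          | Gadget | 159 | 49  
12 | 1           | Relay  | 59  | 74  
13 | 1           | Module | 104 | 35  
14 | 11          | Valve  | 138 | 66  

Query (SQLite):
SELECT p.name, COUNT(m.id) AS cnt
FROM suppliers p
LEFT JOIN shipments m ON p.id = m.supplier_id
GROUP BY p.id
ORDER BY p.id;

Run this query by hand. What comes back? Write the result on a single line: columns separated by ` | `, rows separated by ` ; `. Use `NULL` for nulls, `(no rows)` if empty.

Farid | 5 ; Dana | 2 ; Quinn | 2 ; Zane | 4 ; Bob | 1

LEFT JOIN keeps every suppliers row; unmatched ones get NULL for shipments columns.
Group by suppliers.id and compute COUNT(m.id). COUNT(col) of an all-NULL group is 0.
  1: ids {6, 8, 9, 12, 13} → COUNT(m.id)=5
  6: ids {3, 4} → COUNT(m.id)=2
  10: ids {1, 10} → COUNT(m.id)=2
  11: ids {2, 5, 11, 14} → COUNT(m.id)=4
  16: ids {7} → COUNT(m.id)=1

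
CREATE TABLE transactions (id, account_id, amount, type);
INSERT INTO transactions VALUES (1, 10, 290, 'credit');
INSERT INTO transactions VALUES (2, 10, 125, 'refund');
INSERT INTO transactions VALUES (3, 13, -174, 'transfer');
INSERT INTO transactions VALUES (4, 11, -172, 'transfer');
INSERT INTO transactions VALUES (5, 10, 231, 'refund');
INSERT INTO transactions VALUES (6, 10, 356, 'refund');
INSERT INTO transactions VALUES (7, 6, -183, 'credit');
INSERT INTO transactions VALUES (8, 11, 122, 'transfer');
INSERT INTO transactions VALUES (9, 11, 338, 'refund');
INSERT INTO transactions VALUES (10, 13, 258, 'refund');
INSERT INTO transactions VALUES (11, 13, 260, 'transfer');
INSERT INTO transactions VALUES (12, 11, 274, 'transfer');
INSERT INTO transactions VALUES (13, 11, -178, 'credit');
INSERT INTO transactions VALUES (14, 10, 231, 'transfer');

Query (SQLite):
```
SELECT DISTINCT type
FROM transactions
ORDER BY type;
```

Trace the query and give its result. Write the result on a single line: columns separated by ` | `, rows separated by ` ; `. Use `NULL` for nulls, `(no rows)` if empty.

credit ; refund ; transfer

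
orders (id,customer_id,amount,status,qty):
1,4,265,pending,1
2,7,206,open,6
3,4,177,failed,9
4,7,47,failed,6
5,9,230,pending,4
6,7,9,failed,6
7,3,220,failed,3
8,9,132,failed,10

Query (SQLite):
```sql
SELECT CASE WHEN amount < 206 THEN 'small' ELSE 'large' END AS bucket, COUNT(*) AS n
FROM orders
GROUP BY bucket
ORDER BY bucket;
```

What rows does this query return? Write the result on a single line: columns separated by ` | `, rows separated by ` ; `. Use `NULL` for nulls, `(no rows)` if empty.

large | 4 ; small | 4

Bucket rows by amount < 206 → 'small' else 'large'; count each bucket.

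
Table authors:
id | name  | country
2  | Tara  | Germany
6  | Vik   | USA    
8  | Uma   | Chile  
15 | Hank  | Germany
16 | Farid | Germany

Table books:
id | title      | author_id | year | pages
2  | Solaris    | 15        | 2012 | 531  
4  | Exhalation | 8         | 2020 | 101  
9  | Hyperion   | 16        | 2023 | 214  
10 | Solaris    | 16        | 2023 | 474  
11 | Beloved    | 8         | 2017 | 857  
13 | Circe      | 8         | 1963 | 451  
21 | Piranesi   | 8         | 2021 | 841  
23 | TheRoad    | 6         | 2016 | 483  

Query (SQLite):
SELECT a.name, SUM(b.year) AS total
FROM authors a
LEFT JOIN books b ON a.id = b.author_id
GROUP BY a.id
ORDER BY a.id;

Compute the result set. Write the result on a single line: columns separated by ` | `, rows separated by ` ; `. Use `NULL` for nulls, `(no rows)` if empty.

Tara | NULL ; Vik | 2016 ; Uma | 8021 ; Hank | 2012 ; Farid | 4046

LEFT JOIN keeps every authors row; unmatched ones get NULL for books columns.
Group by authors.id and compute SUM(b.year). SUM over an all-NULL group is NULL.
  2: ids {—} → SUM(b.year)=NULL
  6: ids {23} → SUM(b.year)=2016
  8: ids {4, 11, 13, 21} → SUM(b.year)=8021
  15: ids {2} → SUM(b.year)=2012
  16: ids {9, 10} → SUM(b.year)=4046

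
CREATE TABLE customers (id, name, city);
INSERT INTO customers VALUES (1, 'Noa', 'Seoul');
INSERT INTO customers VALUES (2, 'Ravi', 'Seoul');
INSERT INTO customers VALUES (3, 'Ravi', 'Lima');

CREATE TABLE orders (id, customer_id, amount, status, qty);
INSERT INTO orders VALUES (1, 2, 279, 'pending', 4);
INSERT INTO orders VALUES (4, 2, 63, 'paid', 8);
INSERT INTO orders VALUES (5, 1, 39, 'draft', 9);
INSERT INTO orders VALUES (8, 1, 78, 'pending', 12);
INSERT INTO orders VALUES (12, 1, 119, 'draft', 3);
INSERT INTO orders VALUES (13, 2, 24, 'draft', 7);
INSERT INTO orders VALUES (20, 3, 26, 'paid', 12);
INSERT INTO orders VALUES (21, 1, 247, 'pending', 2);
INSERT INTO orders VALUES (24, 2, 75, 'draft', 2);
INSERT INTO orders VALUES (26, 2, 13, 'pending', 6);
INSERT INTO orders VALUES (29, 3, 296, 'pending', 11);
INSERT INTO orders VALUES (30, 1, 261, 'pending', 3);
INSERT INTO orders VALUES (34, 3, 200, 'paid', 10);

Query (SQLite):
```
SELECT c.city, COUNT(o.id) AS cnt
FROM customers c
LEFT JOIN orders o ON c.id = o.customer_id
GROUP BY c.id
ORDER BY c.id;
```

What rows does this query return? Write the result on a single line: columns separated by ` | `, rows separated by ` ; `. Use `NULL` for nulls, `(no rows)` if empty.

Seoul | 5 ; Seoul | 5 ; Lima | 3

LEFT JOIN keeps every customers row; unmatched ones get NULL for orders columns.
Group by customers.id and compute COUNT(o.id). COUNT(col) of an all-NULL group is 0.
  1: ids {5, 8, 12, 21, 30} → COUNT(o.id)=5
  2: ids {1, 4, 13, 24, 26} → COUNT(o.id)=5
  3: ids {20, 29, 34} → COUNT(o.id)=3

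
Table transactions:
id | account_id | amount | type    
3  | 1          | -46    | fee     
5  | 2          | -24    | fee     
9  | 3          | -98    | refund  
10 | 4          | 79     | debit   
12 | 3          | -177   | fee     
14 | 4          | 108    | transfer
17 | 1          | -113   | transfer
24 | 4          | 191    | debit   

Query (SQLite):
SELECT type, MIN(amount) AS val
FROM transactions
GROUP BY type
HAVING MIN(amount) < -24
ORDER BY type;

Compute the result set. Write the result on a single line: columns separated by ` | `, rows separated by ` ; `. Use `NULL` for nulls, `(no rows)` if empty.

Partition transactions by type; compute MIN(amount) within each group.
HAVING: keep groups where MIN(amount) < -24.
  debit: ids {10, 24} → MIN(amount)=79
  fee: ids {3, 5, 12} → MIN(amount)=-177
  refund: ids {9} → MIN(amount)=-98
  transfer: ids {14, 17} → MIN(amount)=-113

fee | -177 ; refund | -98 ; transfer | -113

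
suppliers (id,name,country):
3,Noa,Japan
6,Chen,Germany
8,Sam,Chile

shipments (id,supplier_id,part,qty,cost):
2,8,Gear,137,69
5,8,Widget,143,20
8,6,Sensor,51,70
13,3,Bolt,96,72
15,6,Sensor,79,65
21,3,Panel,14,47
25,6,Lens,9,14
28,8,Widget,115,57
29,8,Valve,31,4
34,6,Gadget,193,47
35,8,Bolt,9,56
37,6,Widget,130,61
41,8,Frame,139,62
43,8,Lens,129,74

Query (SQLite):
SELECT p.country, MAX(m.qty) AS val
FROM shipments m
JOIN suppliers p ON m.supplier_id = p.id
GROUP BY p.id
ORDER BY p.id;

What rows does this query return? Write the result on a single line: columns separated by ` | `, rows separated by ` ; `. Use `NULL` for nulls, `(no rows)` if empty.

Japan | 96 ; Germany | 193 ; Chile | 143

Join each shipments row to its suppliers via supplier_id.
Group joined rows by suppliers.id; compute MAX(m.qty) per group.
  3: ids {13, 21} → MAX(m.qty)=96
  6: ids {8, 15, 25, 34, 37} → MAX(m.qty)=193
  8: ids {2, 5, 28, 29, 35, 41, 43} → MAX(m.qty)=143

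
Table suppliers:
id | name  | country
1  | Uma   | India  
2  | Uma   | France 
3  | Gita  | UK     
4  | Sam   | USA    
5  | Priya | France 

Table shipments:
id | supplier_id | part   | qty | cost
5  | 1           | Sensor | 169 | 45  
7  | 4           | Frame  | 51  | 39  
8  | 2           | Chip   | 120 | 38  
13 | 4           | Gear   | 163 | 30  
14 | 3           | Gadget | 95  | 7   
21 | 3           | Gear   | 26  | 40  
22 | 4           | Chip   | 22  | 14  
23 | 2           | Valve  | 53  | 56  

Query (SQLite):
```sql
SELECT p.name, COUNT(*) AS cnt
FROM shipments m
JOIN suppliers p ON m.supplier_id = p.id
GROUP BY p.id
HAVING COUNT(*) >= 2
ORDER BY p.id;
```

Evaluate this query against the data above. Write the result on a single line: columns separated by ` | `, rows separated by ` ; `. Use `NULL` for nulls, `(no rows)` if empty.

Uma | 2 ; Gita | 2 ; Sam | 3

Join each shipments row to its suppliers via supplier_id.
Group joined rows by suppliers.id; compute COUNT(*) per group.
HAVING: keep groups with count ≥ 2.
  1: ids {5} → COUNT(*)=1
  2: ids {8, 23} → COUNT(*)=2
  3: ids {14, 21} → COUNT(*)=2
  4: ids {7, 13, 22} → COUNT(*)=3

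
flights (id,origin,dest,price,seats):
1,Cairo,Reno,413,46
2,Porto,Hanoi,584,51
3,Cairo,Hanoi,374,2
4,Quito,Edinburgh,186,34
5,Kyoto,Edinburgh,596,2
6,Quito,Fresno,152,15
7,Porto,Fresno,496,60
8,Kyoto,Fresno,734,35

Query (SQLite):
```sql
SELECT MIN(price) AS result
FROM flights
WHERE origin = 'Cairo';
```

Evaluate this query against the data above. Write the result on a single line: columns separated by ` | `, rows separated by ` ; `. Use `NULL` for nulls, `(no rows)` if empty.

374

Rows where origin='Cairo' → price values: [413, 374].
MIN of non-NULL values = 374.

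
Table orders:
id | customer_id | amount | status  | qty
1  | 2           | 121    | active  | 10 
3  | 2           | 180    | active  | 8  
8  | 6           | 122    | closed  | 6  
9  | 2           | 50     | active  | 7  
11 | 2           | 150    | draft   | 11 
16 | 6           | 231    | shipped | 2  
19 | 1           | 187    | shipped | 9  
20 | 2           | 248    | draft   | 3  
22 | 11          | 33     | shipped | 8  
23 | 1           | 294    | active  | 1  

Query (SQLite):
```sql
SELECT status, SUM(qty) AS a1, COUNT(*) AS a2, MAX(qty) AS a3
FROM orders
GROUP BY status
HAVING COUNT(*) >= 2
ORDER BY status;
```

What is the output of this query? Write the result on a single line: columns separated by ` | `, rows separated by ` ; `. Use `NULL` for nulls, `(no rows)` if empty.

active | 26 | 4 | 10 ; draft | 14 | 2 | 11 ; shipped | 19 | 3 | 9

Group orders by status.
Per group compute: SUM(qty), COUNT(*), MAX(qty).
HAVING: drop groups with fewer than 2 rows.
  active: ids {1, 3, 9, 23} → SUM(qty)=26, COUNT(*)=4, MAX(qty)=10
  closed: ids {8} → SUM(qty)=6, COUNT(*)=1, MAX(qty)=6
  draft: ids {11, 20} → SUM(qty)=14, COUNT(*)=2, MAX(qty)=11
  shipped: ids {16, 19, 22} → SUM(qty)=19, COUNT(*)=3, MAX(qty)=9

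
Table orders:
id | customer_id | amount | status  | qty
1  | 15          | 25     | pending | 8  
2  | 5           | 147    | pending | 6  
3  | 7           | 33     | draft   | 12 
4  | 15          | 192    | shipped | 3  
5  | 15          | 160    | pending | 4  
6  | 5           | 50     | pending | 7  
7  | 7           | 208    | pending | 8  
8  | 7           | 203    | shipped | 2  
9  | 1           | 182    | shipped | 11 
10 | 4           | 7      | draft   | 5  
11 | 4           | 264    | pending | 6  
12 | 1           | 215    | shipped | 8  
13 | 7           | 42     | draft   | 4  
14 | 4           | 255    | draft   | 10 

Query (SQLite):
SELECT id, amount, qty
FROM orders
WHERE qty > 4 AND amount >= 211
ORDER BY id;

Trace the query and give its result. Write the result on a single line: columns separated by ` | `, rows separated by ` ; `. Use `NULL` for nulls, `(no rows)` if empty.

11 | 264 | 6 ; 12 | 215 | 8 ; 14 | 255 | 10

qty > 4: ids {1, 2, 3, 6, 7, 9, 10, 11, 12, 14}
amount >= 211: ids {11, 12, 14}
Combine with AND.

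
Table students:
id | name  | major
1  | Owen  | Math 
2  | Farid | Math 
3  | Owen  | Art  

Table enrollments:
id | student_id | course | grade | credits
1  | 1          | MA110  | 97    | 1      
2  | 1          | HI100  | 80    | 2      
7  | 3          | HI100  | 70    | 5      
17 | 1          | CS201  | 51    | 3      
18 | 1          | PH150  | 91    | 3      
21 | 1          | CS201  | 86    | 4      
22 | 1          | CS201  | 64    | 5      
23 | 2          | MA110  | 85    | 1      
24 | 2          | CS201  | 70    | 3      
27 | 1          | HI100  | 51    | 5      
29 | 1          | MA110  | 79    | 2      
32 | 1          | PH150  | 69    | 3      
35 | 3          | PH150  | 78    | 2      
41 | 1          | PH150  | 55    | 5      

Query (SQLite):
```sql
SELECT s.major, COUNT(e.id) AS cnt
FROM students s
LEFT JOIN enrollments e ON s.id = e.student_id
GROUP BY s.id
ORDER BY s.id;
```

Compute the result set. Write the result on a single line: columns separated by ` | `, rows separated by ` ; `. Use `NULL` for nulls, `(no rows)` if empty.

LEFT JOIN keeps every students row; unmatched ones get NULL for enrollments columns.
Group by students.id and compute COUNT(e.id). COUNT(col) of an all-NULL group is 0.
  1: ids {1, 2, 17, 18, 21, 22, 27, 29, 32, 41} → COUNT(e.id)=10
  2: ids {23, 24} → COUNT(e.id)=2
  3: ids {7, 35} → COUNT(e.id)=2

Math | 10 ; Math | 2 ; Art | 2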